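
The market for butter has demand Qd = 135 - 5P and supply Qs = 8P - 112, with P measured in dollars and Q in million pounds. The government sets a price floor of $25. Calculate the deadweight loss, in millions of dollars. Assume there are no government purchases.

146.25

Equilibrium: 135 - 5P = 8P - 112, so 247 = 13P and P* = 19, Q* = 40.
Because the floor (25) lies above the market-clearing price, it is binding.
At P = 25: Qd = 135 - 5·25 = 10 and Qs = 8·25 - 112 = 88.
Quantity traded falls to 10. At Q = 10 the demand price is (135 - 10)/5 = 25 and the supply price is (112 + 10)/8 = 15.25.
Deadweight loss = ½ · (25 - 15.25) · (40 - 10) = ½ · 9.75 · 30 = 146.25.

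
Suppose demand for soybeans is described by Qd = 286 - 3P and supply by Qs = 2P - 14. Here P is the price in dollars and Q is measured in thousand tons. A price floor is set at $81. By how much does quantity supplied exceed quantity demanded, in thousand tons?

105

Setting quantity demanded equal to quantity supplied, 286 - 3P = 2P - 14, gives P* = 60 and Q* = 106.
Because the floor (81) lies above the market-clearing price, it is binding.
At P = 81: Qd = 286 - 3·81 = 43 and Qs = 2·81 - 14 = 148.
Surplus = Qs - Qd = 148 - 43 = 105.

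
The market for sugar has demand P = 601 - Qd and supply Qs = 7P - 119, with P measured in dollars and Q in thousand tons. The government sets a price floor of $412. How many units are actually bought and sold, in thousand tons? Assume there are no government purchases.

189

Rearranging demand gives Qd = 601 - P. Setting quantity demanded equal to quantity supplied, 601 - P = 7P - 119, gives P* = 90 and Q* = 511.
Since 412 > 90, the floor is binding.
At P = 412: Qd = 601 - 412 = 189 and Qs = 7·412 - 119 = 2765.
The quantity actually transacted is the short side, demand: 189.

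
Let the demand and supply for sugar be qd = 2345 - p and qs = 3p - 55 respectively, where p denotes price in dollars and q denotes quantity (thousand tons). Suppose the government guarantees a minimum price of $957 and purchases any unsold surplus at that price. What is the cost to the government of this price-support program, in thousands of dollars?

Equilibrium: 2345 - p = 3p - 55, so 2400 = 4p and p* = 600, q* = 1745.
The floor of 957 is above the equilibrium price 600, so it binds.
At p = 957: qd = 2345 - 957 = 1388 and qs = 3·957 - 55 = 2816.
Surplus = qs - qd = 1428.
Government expenditure = surplus × support price = 1428 × 957 = 1366596.

1366596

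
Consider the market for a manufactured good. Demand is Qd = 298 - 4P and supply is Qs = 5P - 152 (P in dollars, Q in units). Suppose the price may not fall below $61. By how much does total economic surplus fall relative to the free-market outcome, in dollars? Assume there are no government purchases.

435.6

Equilibrium: 298 - 4P = 5P - 152, so 450 = 9P and P* = 50, Q* = 98.
The floor of 61 is above the equilibrium price 50, so it binds.
At P = 61: Qd = 298 - 4·61 = 54 and Qs = 5·61 - 152 = 153.
Quantity traded falls to 54. At Q = 54 the demand price is (298 - 54)/4 = 61 and the supply price is (152 + 54)/5 = 41.2.
Deadweight loss = ½ · (61 - 41.2) · (98 - 54) = ½ · 19.8 · 44 = 435.6.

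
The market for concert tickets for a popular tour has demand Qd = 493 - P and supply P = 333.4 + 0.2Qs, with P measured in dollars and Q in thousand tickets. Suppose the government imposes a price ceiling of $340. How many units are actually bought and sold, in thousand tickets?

Rearranging supply gives Qs = 5P - 1667. In a free market, 493 - P = 5P - 1667 gives the equilibrium P* = 360, Q* = 133.
Since 340 < 360, the ceiling is binding.
At P = 340: Qd = 493 - 340 = 153 and Qs = 5·340 - 1667 = 33.
The quantity actually transacted is the short side, supply: 33.

33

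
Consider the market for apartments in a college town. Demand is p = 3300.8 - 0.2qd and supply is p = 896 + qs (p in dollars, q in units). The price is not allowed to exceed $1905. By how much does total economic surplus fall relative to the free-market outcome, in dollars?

594015

Rearranging demand gives qd = 16504 - 5p; rearranging supply gives qs = p - 896. Setting quantity demanded equal to quantity supplied, 16504 - 5p = p - 896, gives p* = 2900 and q* = 2004.
The ceiling of 1905 is below the equilibrium price 2900, so it binds.
At p = 1905: qd = 16504 - 5·1905 = 6979 and qs = 1905 - 896 = 1009.
Quantity traded falls to 1009. At q = 1009 the demand price is (16504 - 1009)/5 = 3099 and the supply price is 896 + 1009 = 1905.
Deadweight loss = ½ · (3099 - 1905) · (2004 - 1009) = ½ · 1194 · 995 = 594015.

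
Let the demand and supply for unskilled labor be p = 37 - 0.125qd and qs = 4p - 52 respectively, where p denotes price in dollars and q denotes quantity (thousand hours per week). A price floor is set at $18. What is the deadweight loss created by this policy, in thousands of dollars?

0

Rearranging demand gives qd = 296 - 8p. In a free market, 296 - 8p = 4p - 52 gives the equilibrium p* = 29, q* = 64.
Since 18 is below p* = 29, the floor does not bind and the free-market outcome prevails.
Since the control does not bind, no trades are prevented and deadweight loss is zero.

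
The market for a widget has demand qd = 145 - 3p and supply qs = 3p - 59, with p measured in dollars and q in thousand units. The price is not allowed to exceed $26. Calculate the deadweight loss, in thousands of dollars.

192

Without the control the market clears where 145 - 3p = 3p - 59, i.e. p* = 34 and q* = 43.
Because the ceiling (26) lies below the market-clearing price, it is binding.
At p = 26: qd = 145 - 3·26 = 67 and qs = 3·26 - 59 = 19.
Quantity traded falls to 19. At q = 19 the demand price is (145 - 19)/3 = 42 and the supply price is (59 + 19)/3 = 26.
Deadweight loss = ½ · (42 - 26) · (43 - 19) = ½ · 16 · 24 = 192.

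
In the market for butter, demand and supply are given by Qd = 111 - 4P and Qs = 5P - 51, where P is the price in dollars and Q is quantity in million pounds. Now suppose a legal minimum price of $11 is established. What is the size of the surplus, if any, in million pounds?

Without the control the market clears where 111 - 4P = 5P - 51, i.e. P* = 18 and Q* = 39.
Since 11 is below P* = 18, the floor does not bind and the free-market outcome prevails.
Since the control does not bind, there is no surplus.

0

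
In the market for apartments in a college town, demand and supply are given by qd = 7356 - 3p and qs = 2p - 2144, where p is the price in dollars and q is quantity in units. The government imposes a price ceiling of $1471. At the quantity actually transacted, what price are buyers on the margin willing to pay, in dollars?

Without the control the market clears where 7356 - 3p = 2p - 2144, i.e. p* = 1900 and q* = 1656.
Because the ceiling (1471) lies below the market-clearing price, it is binding.
At p = 1471: qd = 7356 - 3·1471 = 2943 and qs = 2·1471 - 2144 = 798.
Only 798 units reach the market. On the demand curve, the marginal buyer's willingness to pay at q = 798 is (7356 - 798)/3 = 2186.

2186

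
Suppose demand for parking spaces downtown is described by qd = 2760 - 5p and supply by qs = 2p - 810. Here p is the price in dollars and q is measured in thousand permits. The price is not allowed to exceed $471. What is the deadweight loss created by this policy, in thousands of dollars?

2129.4

In a free market, 2760 - 5p = 2p - 810 gives the equilibrium p* = 510, q* = 210.
Because the ceiling (471) lies below the market-clearing price, it is binding.
At p = 471: qd = 2760 - 5·471 = 405 and qs = 2·471 - 810 = 132.
Quantity traded falls to 132. At q = 132 the demand price is (2760 - 132)/5 = 525.6 and the supply price is (810 + 132)/2 = 471.
Deadweight loss = ½ · (525.6 - 471) · (210 - 132) = ½ · 54.6 · 78 = 2129.4.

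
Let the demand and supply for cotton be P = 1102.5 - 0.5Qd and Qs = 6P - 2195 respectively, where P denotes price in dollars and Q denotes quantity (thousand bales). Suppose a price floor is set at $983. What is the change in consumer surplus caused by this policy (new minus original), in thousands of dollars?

-290976

Rearranging demand gives Qd = 2205 - 2P. Without the control the market clears where 2205 - 2P = 6P - 2195, i.e. P* = 550 and Q* = 1105.
Because the floor (983) lies above the market-clearing price, it is binding.
At P = 983: Qd = 2205 - 2·983 = 239 and Qs = 6·983 - 2195 = 3703.
Consumer surplus without the control is ½ · (1102.5 - 550) · 1105 = 305256.25.
With the floor, consumers buy 239 units at 983, so CS = ½ · (1102.5 - 983) · 239 = 14280.25.
Change in consumer surplus = 14280.25 - 305256.25 = -290976.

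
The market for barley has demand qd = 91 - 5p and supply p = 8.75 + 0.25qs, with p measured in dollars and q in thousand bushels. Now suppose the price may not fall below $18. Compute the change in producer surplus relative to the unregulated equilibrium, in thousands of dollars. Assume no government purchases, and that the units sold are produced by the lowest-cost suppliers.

Rearranging supply gives qs = 4p - 35. Without the control the market clears where 91 - 5p = 4p - 35, i.e. p* = 14 and q* = 21.
Since 18 > 14, the floor is binding.
At p = 18: qd = 91 - 5·18 = 1 and qs = 4·18 - 35 = 37.
Producer surplus without the control is ½ · (14 - 8.75) · 21 = 55.125.
With the floor, 1 units are sold at 18. The supply price at q = 1 is 9, so PS = ½ · [(18 - 8.75) + (18 - 9)] · 1 = 9.125.
Change in producer surplus = 9.125 - 55.125 = -46.

-46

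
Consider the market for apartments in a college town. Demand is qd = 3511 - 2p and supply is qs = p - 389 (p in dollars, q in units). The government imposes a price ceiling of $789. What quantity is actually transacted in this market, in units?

In a free market, 3511 - 2p = p - 389 gives the equilibrium p* = 1300, q* = 911.
Since 789 < 1300, the ceiling is binding.
At p = 789: qd = 3511 - 2·789 = 1933 and qs = 789 - 389 = 400.
The quantity actually transacted is the short side, supply: 400.

400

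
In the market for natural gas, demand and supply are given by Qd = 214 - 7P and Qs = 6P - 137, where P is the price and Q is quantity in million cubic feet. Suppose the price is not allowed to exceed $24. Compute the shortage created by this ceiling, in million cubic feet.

Equilibrium: 214 - 7P = 6P - 137, so 351 = 13P and P* = 27, Q* = 25.
Because the ceiling (24) lies below the market-clearing price, it is binding.
At P = 24: Qd = 214 - 7·24 = 46 and Qs = 6·24 - 137 = 7.
Shortage = Qd - Qs = 46 - 7 = 39.

39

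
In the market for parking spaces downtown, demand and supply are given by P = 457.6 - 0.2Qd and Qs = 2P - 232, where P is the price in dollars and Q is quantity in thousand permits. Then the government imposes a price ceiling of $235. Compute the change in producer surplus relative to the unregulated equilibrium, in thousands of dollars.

-45375

Rearranging demand gives Qd = 2288 - 5P. Without the control the market clears where 2288 - 5P = 2P - 232, i.e. P* = 360 and Q* = 488.
Because the ceiling (235) lies below the market-clearing price, it is binding.
At P = 235: Qd = 2288 - 5·235 = 1113 and Qs = 2·235 - 232 = 238.
Producer surplus without the control is ½ · (360 - 116) · 488 = 59536.
With the ceiling, producers sell 238 units at 235, so PS = ½ · (235 - 116) · 238 = 14161.
Change in producer surplus = 14161 - 59536 = -45375.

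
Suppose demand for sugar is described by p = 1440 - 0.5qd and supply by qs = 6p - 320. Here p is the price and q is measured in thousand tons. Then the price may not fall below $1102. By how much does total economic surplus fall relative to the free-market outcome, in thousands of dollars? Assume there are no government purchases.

Rearranging demand gives qd = 2880 - 2p. Equilibrium: 2880 - 2p = 6p - 320, so 3200 = 8p and p* = 400, q* = 2080.
The floor of 1102 is above the equilibrium price 400, so it binds.
At p = 1102: qd = 2880 - 2·1102 = 676 and qs = 6·1102 - 320 = 6292.
Quantity traded falls to 676. At q = 676 the demand price is (2880 - 676)/2 = 1102 and the supply price is (320 + 676)/6 = 166.
Deadweight loss = ½ · (1102 - 166) · (2080 - 676) = ½ · 936 · 1404 = 657072.

657072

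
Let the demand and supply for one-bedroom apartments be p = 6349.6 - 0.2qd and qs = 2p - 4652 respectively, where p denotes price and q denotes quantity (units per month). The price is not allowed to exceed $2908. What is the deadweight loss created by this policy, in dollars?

Rearranging demand gives qd = 31748 - 5p. Without the control the market clears where 31748 - 5p = 2p - 4652, i.e. p* = 5200 and q* = 5748.
Since 2908 < 5200, the ceiling is binding.
At p = 2908: qd = 31748 - 5·2908 = 17208 and qs = 2·2908 - 4652 = 1164.
Quantity traded falls to 1164. At q = 1164 the demand price is (31748 - 1164)/5 = 6116.8 and the supply price is (4652 + 1164)/2 = 2908.
Deadweight loss = ½ · (6116.8 - 2908) · (5748 - 1164) = ½ · 3208.8 · 4584 = 7354569.6.

7354569.6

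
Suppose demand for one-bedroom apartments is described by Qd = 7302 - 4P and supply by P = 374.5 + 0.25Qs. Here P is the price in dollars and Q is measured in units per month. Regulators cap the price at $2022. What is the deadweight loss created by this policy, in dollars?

Rearranging supply gives Qs = 4P - 1498. Equilibrium: 7302 - 4P = 4P - 1498, so 8800 = 8P and P* = 1100, Q* = 2902.
Since 2022 is above P* = 1100, the ceiling does not bind and the free-market outcome prevails.
Since the control does not bind, no trades are prevented and deadweight loss is zero.

0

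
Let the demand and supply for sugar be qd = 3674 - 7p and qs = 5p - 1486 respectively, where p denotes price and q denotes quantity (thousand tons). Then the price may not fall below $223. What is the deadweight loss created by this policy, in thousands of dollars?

0

Without the control the market clears where 3674 - 7p = 5p - 1486, i.e. p* = 430 and q* = 664.
The floor of 223 is below the equilibrium price 430, so it is not binding; the market clears at p* = 430, q* = 664.
Since the control does not bind, no trades are prevented and deadweight loss is zero.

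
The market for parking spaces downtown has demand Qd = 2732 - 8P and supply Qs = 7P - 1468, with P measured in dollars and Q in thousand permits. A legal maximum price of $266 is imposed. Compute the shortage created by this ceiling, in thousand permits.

210

In a free market, 2732 - 8P = 7P - 1468 gives the equilibrium P* = 280, Q* = 492.
Because the ceiling (266) lies below the market-clearing price, it is binding.
At P = 266: Qd = 2732 - 8·266 = 604 and Qs = 7·266 - 1468 = 394.
Shortage = Qd - Qs = 604 - 394 = 210.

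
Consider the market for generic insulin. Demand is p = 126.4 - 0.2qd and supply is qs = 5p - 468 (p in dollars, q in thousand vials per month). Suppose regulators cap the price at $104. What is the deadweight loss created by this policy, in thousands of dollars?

180

Rearranging demand gives qd = 632 - 5p. In a free market, 632 - 5p = 5p - 468 gives the equilibrium p* = 110, q* = 82.
Because the ceiling (104) lies below the market-clearing price, it is binding.
At p = 104: qd = 632 - 5·104 = 112 and qs = 5·104 - 468 = 52.
Quantity traded falls to 52. At q = 52 the demand price is (632 - 52)/5 = 116 and the supply price is (468 + 52)/5 = 104.
Deadweight loss = ½ · (116 - 104) · (82 - 52) = ½ · 12 · 30 = 180.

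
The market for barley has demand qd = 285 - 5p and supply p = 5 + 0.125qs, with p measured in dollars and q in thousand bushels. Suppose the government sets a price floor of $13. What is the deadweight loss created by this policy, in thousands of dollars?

Rearranging supply gives qs = 8p - 40. Equilibrium: 285 - 5p = 8p - 40, so 325 = 13p and p* = 25, q* = 160.
The floor of 13 is below the equilibrium price 25, so it is not binding; the market clears at p* = 25, q* = 160.
Since the control does not bind, no trades are prevented and deadweight loss is zero.

0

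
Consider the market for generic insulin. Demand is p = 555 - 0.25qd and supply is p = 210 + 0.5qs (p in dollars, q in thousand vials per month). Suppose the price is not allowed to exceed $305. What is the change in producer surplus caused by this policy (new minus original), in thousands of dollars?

Rearranging demand gives qd = 2220 - 4p; rearranging supply gives qs = 2p - 420. Setting quantity demanded equal to quantity supplied, 2220 - 4p = 2p - 420, gives p* = 440 and q* = 460.
Because the ceiling (305) lies below the market-clearing price, it is binding.
At p = 305: qd = 2220 - 4·305 = 1000 and qs = 2·305 - 420 = 190.
Producer surplus without the control is ½ · (440 - 210) · 460 = 52900.
With the ceiling, producers sell 190 units at 305, so PS = ½ · (305 - 210) · 190 = 9025.
Change in producer surplus = 9025 - 52900 = -43875.

-43875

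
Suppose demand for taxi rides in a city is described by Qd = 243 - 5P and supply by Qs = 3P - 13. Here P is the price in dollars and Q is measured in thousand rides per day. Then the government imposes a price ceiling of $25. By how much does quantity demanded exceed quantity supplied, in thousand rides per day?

56

In a free market, 243 - 5P = 3P - 13 gives the equilibrium P* = 32, Q* = 83.
The ceiling of 25 is below the equilibrium price 32, so it binds.
At P = 25: Qd = 243 - 5·25 = 118 and Qs = 3·25 - 13 = 62.
Shortage = Qd - Qs = 118 - 62 = 56.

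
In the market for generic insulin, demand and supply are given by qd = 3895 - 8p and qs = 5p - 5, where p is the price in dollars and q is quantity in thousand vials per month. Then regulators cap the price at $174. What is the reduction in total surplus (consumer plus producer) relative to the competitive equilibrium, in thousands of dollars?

64496.25

Without the control the market clears where 3895 - 8p = 5p - 5, i.e. p* = 300 and q* = 1495.
Since 174 < 300, the ceiling is binding.
At p = 174: qd = 3895 - 8·174 = 2503 and qs = 5·174 - 5 = 865.
Quantity traded falls to 865. At q = 865 the demand price is (3895 - 865)/8 = 378.75 and the supply price is (5 + 865)/5 = 174.
Deadweight loss = ½ · (378.75 - 174) · (1495 - 865) = ½ · 204.75 · 630 = 64496.25.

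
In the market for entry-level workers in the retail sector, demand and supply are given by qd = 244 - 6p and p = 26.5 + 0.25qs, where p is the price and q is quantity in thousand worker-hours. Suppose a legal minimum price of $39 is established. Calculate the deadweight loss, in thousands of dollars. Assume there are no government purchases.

120

Rearranging supply gives qs = 4p - 106. In a free market, 244 - 6p = 4p - 106 gives the equilibrium p* = 35, q* = 34.
The floor of 39 is above the equilibrium price 35, so it binds.
At p = 39: qd = 244 - 6·39 = 10 and qs = 4·39 - 106 = 50.
Quantity traded falls to 10. At q = 10 the demand price is (244 - 10)/6 = 39 and the supply price is (106 + 10)/4 = 29.
Deadweight loss = ½ · (39 - 29) · (34 - 10) = ½ · 10 · 24 = 120.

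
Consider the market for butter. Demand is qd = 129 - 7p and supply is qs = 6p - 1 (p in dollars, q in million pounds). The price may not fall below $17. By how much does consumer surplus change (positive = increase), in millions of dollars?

Setting quantity demanded equal to quantity supplied, 129 - 7p = 6p - 1, gives p* = 10 and q* = 59.
Because the floor (17) lies above the market-clearing price, it is binding.
At p = 17: qd = 129 - 7·17 = 10 and qs = 6·17 - 1 = 101.
Consumer surplus without the control is ½ · (129/7 - 10) · 59 = 3481/14.
With the floor, consumers buy 10 units at 17, so CS = ½ · (129/7 - 17) · 10 = 50/7.
Change in consumer surplus = 50/7 - 3481/14 = -241.5.

-241.5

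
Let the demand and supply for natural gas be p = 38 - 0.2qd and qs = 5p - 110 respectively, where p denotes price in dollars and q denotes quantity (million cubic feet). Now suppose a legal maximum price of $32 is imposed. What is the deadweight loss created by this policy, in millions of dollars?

Rearranging demand gives qd = 190 - 5p. Without the control the market clears where 190 - 5p = 5p - 110, i.e. p* = 30 and q* = 40.
Since 32 is above p* = 30, the ceiling does not bind and the free-market outcome prevails.
Since the control does not bind, no trades are prevented and deadweight loss is zero.

0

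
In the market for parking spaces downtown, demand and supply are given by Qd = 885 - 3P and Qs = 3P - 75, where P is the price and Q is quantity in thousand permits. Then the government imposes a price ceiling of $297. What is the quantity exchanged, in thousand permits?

Setting quantity demanded equal to quantity supplied, 885 - 3P = 3P - 75, gives P* = 160 and Q* = 405.
The ceiling of 297 is above the equilibrium price 160, so it is not binding; the market clears at P* = 160, Q* = 405.

405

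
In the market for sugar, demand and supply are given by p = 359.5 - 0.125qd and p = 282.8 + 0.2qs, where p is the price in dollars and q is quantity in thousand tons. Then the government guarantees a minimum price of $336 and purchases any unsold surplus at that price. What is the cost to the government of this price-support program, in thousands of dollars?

26208

Rearranging demand gives qd = 2876 - 8p; rearranging supply gives qs = 5p - 1414. In a free market, 2876 - 8p = 5p - 1414 gives the equilibrium p* = 330, q* = 236.
The floor of 336 is above the equilibrium price 330, so it binds.
At p = 336: qd = 2876 - 8·336 = 188 and qs = 5·336 - 1414 = 266.
Surplus = qs - qd = 78.
Government expenditure = surplus × support price = 78 × 336 = 26208.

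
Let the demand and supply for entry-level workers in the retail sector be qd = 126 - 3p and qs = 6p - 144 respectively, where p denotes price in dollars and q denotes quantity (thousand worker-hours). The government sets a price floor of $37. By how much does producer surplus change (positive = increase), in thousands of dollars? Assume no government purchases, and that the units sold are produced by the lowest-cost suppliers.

68.25

Equilibrium: 126 - 3p = 6p - 144, so 270 = 9p and p* = 30, q* = 36.
The floor of 37 is above the equilibrium price 30, so it binds.
At p = 37: qd = 126 - 3·37 = 15 and qs = 6·37 - 144 = 78.
Producer surplus without the control is ½ · (30 - 24) · 36 = 108.
With the floor, 15 units are sold at 37. The supply price at q = 15 is 26.5, so PS = ½ · [(37 - 24) + (37 - 26.5)] · 15 = 176.25.
Change in producer surplus = 176.25 - 108 = 68.25.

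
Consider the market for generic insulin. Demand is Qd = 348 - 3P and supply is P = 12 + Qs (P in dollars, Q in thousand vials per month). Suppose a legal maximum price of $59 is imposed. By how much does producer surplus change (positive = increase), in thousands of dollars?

Rearranging supply gives Qs = P - 12. In a free market, 348 - 3P = P - 12 gives the equilibrium P* = 90, Q* = 78.
Because the ceiling (59) lies below the market-clearing price, it is binding.
At P = 59: Qd = 348 - 3·59 = 171 and Qs = 59 - 12 = 47.
Producer surplus without the control is ½ · (90 - 12) · 78 = 3042.
With the ceiling, producers sell 47 units at 59, so PS = ½ · (59 - 12) · 47 = 1104.5.
Change in producer surplus = 1104.5 - 3042 = -1937.5.

-1937.5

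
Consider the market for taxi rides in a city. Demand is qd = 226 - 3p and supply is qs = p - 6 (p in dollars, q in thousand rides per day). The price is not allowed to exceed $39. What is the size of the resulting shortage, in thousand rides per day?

76

In a free market, 226 - 3p = p - 6 gives the equilibrium p* = 58, q* = 52.
Since 39 < 58, the ceiling is binding.
At p = 39: qd = 226 - 3·39 = 109 and qs = 39 - 6 = 33.
Shortage = qd - qs = 109 - 33 = 76.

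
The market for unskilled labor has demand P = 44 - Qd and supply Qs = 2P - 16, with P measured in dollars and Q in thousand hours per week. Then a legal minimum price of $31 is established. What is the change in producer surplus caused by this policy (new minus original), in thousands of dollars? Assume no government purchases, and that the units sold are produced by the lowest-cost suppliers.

Rearranging demand gives Qd = 44 - P. Setting quantity demanded equal to quantity supplied, 44 - P = 2P - 16, gives P* = 20 and Q* = 24.
Because the floor (31) lies above the market-clearing price, it is binding.
At P = 31: Qd = 44 - 31 = 13 and Qs = 2·31 - 16 = 46.
Producer surplus without the control is ½ · (20 - 8) · 24 = 144.
With the floor, 13 units are sold at 31. The supply price at Q = 13 is 14.5, so PS = ½ · [(31 - 8) + (31 - 14.5)] · 13 = 256.75.
Change in producer surplus = 256.75 - 144 = 112.75.

112.75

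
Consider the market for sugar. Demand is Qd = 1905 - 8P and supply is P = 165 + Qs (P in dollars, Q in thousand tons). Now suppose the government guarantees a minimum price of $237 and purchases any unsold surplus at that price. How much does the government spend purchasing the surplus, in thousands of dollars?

Rearranging supply gives Qs = P - 165. Without the control the market clears where 1905 - 8P = P - 165, i.e. P* = 230 and Q* = 65.
Because the floor (237) lies above the market-clearing price, it is binding.
At P = 237: Qd = 1905 - 8·237 = 9 and Qs = 237 - 165 = 72.
Surplus = Qs - Qd = 63.
Government expenditure = surplus × support price = 63 × 237 = 14931.

14931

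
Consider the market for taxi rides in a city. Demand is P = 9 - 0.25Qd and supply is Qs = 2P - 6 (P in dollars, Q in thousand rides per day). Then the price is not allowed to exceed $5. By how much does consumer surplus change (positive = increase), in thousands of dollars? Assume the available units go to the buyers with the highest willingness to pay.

6

Rearranging demand gives Qd = 36 - 4P. Without the control the market clears where 36 - 4P = 2P - 6, i.e. P* = 7 and Q* = 8.
Since 5 < 7, the ceiling is binding.
At P = 5: Qd = 36 - 4·5 = 16 and Qs = 2·5 - 6 = 4.
Consumer surplus without the control is ½ · (9 - 7) · 8 = 8.
With the ceiling, 4 units are sold at 5 (assume they go to the highest-value buyers). The demand price at Q = 4 is 8, so CS = ½ · [(9 - 5) + (8 - 5)] · 4 = 14.
Change in consumer surplus = 14 - 8 = 6.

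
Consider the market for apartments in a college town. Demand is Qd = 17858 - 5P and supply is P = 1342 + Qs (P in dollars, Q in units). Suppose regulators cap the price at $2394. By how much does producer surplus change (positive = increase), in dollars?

-1172730

Rearranging supply gives Qs = P - 1342. In a free market, 17858 - 5P = P - 1342 gives the equilibrium P* = 3200, Q* = 1858.
The ceiling of 2394 is below the equilibrium price 3200, so it binds.
At P = 2394: Qd = 17858 - 5·2394 = 5888 and Qs = 2394 - 1342 = 1052.
Producer surplus without the control is ½ · (3200 - 1342) · 1858 = 1726082.
With the ceiling, producers sell 1052 units at 2394, so PS = ½ · (2394 - 1342) · 1052 = 553352.
Change in producer surplus = 553352 - 1726082 = -1172730.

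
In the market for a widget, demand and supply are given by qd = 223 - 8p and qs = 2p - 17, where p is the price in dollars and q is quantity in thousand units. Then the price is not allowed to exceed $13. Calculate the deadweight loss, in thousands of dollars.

Setting quantity demanded equal to quantity supplied, 223 - 8p = 2p - 17, gives p* = 24 and q* = 31.
The ceiling of 13 is below the equilibrium price 24, so it binds.
At p = 13: qd = 223 - 8·13 = 119 and qs = 2·13 - 17 = 9.
Quantity traded falls to 9. At q = 9 the demand price is (223 - 9)/8 = 26.75 and the supply price is (17 + 9)/2 = 13.
Deadweight loss = ½ · (26.75 - 13) · (31 - 9) = ½ · 13.75 · 22 = 151.25.

151.25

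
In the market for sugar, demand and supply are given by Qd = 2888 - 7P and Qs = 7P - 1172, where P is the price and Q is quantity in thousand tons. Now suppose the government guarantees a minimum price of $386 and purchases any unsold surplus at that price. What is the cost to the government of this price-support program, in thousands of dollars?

Without the control the market clears where 2888 - 7P = 7P - 1172, i.e. P* = 290 and Q* = 858.
Because the floor (386) lies above the market-clearing price, it is binding.
At P = 386: Qd = 2888 - 7·386 = 186 and Qs = 7·386 - 1172 = 1530.
Surplus = Qs - Qd = 1344.
Government expenditure = surplus × support price = 1344 × 386 = 518784.

518784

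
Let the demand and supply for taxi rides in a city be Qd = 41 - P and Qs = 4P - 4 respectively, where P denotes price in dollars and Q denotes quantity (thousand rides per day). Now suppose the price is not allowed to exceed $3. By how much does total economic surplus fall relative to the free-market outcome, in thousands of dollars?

360

Equilibrium: 41 - P = 4P - 4, so 45 = 5P and P* = 9, Q* = 32.
The ceiling of 3 is below the equilibrium price 9, so it binds.
At P = 3: Qd = 41 - 3 = 38 and Qs = 4·3 - 4 = 8.
Quantity traded falls to 8. At Q = 8 the demand price is 41 - 8 = 33 and the supply price is (4 + 8)/4 = 3.
Deadweight loss = ½ · (33 - 3) · (32 - 8) = ½ · 30 · 24 = 360.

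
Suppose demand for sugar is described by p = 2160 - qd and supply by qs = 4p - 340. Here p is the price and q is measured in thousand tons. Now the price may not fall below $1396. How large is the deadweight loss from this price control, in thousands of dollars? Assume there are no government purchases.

Rearranging demand gives qd = 2160 - p. Setting quantity demanded equal to quantity supplied, 2160 - p = 4p - 340, gives p* = 500 and q* = 1660.
Since 1396 > 500, the floor is binding.
At p = 1396: qd = 2160 - 1396 = 764 and qs = 4·1396 - 340 = 5244.
Quantity traded falls to 764. At q = 764 the demand price is 2160 - 764 = 1396 and the supply price is (340 + 764)/4 = 276.
Deadweight loss = ½ · (1396 - 276) · (1660 - 764) = ½ · 1120 · 896 = 501760.

501760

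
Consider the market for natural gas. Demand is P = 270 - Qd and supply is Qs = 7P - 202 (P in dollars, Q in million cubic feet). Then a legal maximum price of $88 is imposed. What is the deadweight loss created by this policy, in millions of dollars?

0

Rearranging demand gives Qd = 270 - P. Setting quantity demanded equal to quantity supplied, 270 - P = 7P - 202, gives P* = 59 and Q* = 211.
Since 88 is above P* = 59, the ceiling does not bind and the free-market outcome prevails.
Since the control does not bind, no trades are prevented and deadweight loss is zero.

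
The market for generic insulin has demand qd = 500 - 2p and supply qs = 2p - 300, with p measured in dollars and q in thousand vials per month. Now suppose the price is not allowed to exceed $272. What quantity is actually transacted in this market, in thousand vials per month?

Equilibrium: 500 - 2p = 2p - 300, so 800 = 4p and p* = 200, q* = 100.
Since 272 is above p* = 200, the ceiling does not bind and the free-market outcome prevails.

100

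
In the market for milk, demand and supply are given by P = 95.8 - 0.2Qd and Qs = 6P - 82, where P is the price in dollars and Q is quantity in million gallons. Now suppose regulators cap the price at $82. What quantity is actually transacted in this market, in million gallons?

224

Rearranging demand gives Qd = 479 - 5P. Without the control the market clears where 479 - 5P = 6P - 82, i.e. P* = 51 and Q* = 224.
The ceiling of 82 is above the equilibrium price 51, so it is not binding; the market clears at P* = 51, Q* = 224.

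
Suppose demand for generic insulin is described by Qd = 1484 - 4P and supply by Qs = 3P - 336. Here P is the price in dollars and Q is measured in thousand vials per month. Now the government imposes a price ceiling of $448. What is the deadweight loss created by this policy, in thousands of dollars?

0

Equilibrium: 1484 - 4P = 3P - 336, so 1820 = 7P and P* = 260, Q* = 444.
Since 448 is above P* = 260, the ceiling does not bind and the free-market outcome prevails.
Since the control does not bind, no trades are prevented and deadweight loss is zero.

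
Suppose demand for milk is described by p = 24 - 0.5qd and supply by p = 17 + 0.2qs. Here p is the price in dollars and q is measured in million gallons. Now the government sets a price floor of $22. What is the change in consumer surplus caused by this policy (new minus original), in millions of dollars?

Rearranging demand gives qd = 48 - 2p; rearranging supply gives qs = 5p - 85. Equilibrium: 48 - 2p = 5p - 85, so 133 = 7p and p* = 19, q* = 10.
Because the floor (22) lies above the market-clearing price, it is binding.
At p = 22: qd = 48 - 2·22 = 4 and qs = 5·22 - 85 = 25.
Consumer surplus without the control is ½ · (24 - 19) · 10 = 25.
With the floor, consumers buy 4 units at 22, so CS = ½ · (24 - 22) · 4 = 4.
Change in consumer surplus = 4 - 25 = -21.

-21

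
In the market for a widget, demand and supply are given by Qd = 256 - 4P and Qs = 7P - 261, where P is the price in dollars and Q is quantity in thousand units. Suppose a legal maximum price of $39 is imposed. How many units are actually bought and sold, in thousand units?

Setting quantity demanded equal to quantity supplied, 256 - 4P = 7P - 261, gives P* = 47 and Q* = 68.
Since 39 < 47, the ceiling is binding.
At P = 39: Qd = 256 - 4·39 = 100 and Qs = 7·39 - 261 = 12.
The quantity actually transacted is the short side, supply: 12.

12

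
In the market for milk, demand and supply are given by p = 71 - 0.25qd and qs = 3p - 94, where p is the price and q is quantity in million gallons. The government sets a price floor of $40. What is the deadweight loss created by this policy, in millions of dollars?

Rearranging demand gives qd = 284 - 4p. In a free market, 284 - 4p = 3p - 94 gives the equilibrium p* = 54, q* = 68.
The floor of 40 is below the equilibrium price 54, so it is not binding; the market clears at p* = 54, q* = 68.
Since the control does not bind, no trades are prevented and deadweight loss is zero.

0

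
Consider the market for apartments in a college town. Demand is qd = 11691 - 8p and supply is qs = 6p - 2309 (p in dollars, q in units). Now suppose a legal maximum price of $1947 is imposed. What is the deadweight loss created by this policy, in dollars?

Without the control the market clears where 11691 - 8p = 6p - 2309, i.e. p* = 1000 and q* = 3691.
Since 1947 is above p* = 1000, the ceiling does not bind and the free-market outcome prevails.
Since the control does not bind, no trades are prevented and deadweight loss is zero.

0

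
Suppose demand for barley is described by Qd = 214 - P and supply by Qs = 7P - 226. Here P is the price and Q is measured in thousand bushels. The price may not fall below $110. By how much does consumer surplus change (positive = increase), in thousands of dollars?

-7232.5

Setting quantity demanded equal to quantity supplied, 214 - P = 7P - 226, gives P* = 55 and Q* = 159.
Because the floor (110) lies above the market-clearing price, it is binding.
At P = 110: Qd = 214 - 110 = 104 and Qs = 7·110 - 226 = 544.
Consumer surplus without the control is ½ · (214 - 55) · 159 = 12640.5.
With the floor, consumers buy 104 units at 110, so CS = ½ · (214 - 110) · 104 = 5408.
Change in consumer surplus = 5408 - 12640.5 = -7232.5.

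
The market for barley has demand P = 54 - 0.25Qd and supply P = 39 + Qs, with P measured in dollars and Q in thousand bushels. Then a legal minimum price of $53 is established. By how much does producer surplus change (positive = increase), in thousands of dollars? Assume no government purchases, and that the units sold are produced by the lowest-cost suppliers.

-24

Rearranging demand gives Qd = 216 - 4P; rearranging supply gives Qs = P - 39. Equilibrium: 216 - 4P = P - 39, so 255 = 5P and P* = 51, Q* = 12.
The floor of 53 is above the equilibrium price 51, so it binds.
At P = 53: Qd = 216 - 4·53 = 4 and Qs = 53 - 39 = 14.
Producer surplus without the control is ½ · (51 - 39) · 12 = 72.
With the floor, 4 units are sold at 53. The supply price at Q = 4 is 43, so PS = ½ · [(53 - 39) + (53 - 43)] · 4 = 48.
Change in producer surplus = 48 - 72 = -24.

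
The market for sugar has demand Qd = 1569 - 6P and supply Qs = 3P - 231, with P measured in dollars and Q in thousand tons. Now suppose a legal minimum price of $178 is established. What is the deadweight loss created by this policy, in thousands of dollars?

In a free market, 1569 - 6P = 3P - 231 gives the equilibrium P* = 200, Q* = 369.
The floor of 178 is below the equilibrium price 200, so it is not binding; the market clears at P* = 200, Q* = 369.
Since the control does not bind, no trades are prevented and deadweight loss is zero.

0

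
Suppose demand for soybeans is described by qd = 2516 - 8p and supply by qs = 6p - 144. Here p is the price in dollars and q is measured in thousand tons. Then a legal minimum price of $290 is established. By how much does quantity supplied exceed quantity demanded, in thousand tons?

In a free market, 2516 - 8p = 6p - 144 gives the equilibrium p* = 190, q* = 996.
The floor of 290 is above the equilibrium price 190, so it binds.
At p = 290: qd = 2516 - 8·290 = 196 and qs = 6·290 - 144 = 1596.
Surplus = qs - qd = 1596 - 196 = 1400.

1400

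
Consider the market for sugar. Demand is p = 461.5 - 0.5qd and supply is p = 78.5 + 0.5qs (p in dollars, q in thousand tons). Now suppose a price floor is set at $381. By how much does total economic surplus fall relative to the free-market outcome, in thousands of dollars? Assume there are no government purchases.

Rearranging demand gives qd = 923 - 2p; rearranging supply gives qs = 2p - 157. In a free market, 923 - 2p = 2p - 157 gives the equilibrium p* = 270, q* = 383.
Since 381 > 270, the floor is binding.
At p = 381: qd = 923 - 2·381 = 161 and qs = 2·381 - 157 = 605.
Quantity traded falls to 161. At q = 161 the demand price is (923 - 161)/2 = 381 and the supply price is (157 + 161)/2 = 159.
Deadweight loss = ½ · (381 - 159) · (383 - 161) = ½ · 222 · 222 = 24642.

24642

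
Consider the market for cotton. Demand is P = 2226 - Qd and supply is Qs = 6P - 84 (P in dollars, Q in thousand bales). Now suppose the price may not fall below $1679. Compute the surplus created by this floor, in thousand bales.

Rearranging demand gives Qd = 2226 - P. Setting quantity demanded equal to quantity supplied, 2226 - P = 6P - 84, gives P* = 330 and Q* = 1896.
The floor of 1679 is above the equilibrium price 330, so it binds.
At P = 1679: Qd = 2226 - 1679 = 547 and Qs = 6·1679 - 84 = 9990.
Surplus = Qs - Qd = 9990 - 547 = 9443.

9443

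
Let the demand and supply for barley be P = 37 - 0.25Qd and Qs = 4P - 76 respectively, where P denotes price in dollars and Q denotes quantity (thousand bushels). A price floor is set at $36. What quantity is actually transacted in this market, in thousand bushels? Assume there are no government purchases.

4

Rearranging demand gives Qd = 148 - 4P. Without the control the market clears where 148 - 4P = 4P - 76, i.e. P* = 28 and Q* = 36.
Because the floor (36) lies above the market-clearing price, it is binding.
At P = 36: Qd = 148 - 4·36 = 4 and Qs = 4·36 - 76 = 68.
The quantity actually transacted is the short side, demand: 4.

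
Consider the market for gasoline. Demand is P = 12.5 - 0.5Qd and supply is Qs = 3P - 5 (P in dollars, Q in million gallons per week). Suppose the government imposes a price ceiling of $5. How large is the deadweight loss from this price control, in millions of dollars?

3.75

Rearranging demand gives Qd = 25 - 2P. Equilibrium: 25 - 2P = 3P - 5, so 30 = 5P and P* = 6, Q* = 13.
The ceiling of 5 is below the equilibrium price 6, so it binds.
At P = 5: Qd = 25 - 2·5 = 15 and Qs = 3·5 - 5 = 10.
Quantity traded falls to 10. At Q = 10 the demand price is (25 - 10)/2 = 7.5 and the supply price is (5 + 10)/3 = 5.
Deadweight loss = ½ · (7.5 - 5) · (13 - 10) = ½ · 2.5 · 3 = 3.75.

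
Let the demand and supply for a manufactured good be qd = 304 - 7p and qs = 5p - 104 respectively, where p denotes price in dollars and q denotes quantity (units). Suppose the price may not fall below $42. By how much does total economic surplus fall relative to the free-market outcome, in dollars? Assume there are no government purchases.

537.6

Equilibrium: 304 - 7p = 5p - 104, so 408 = 12p and p* = 34, q* = 66.
The floor of 42 is above the equilibrium price 34, so it binds.
At p = 42: qd = 304 - 7·42 = 10 and qs = 5·42 - 104 = 106.
Quantity traded falls to 10. At q = 10 the demand price is (304 - 10)/7 = 42 and the supply price is (104 + 10)/5 = 22.8.
Deadweight loss = ½ · (42 - 22.8) · (66 - 10) = ½ · 19.2 · 56 = 537.6.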